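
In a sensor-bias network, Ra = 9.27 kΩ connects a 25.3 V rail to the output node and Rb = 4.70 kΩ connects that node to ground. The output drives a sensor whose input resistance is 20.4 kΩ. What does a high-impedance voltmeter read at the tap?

V_out ≈ 7.38 V

The load sits in parallel with Rb: Rb‖R_L = (4.70 × 20.4) / (4.70 + 20.4) = 3.820 kΩ.
V_out = 25.3 × 3.820 / (9.27 + 3.820) = 25.3 × 3.820/13.09 = 7.38 V.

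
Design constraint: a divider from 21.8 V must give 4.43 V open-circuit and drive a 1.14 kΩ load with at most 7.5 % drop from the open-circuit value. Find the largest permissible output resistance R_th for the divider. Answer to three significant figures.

R_th ≤ 92.4 Ω

Loading drop = R_th/(R_th + R_L) ≤ 0.0750, so R_th ≤ R_L · ε/(1−ε) = 1.14 kΩ × 0.0750/0.9250 = 92.4 Ω.
(Any R1, R2 with R2/(R1+R2) = 0.203 and R1‖R2 ≤ 92.4 Ω will meet the spec.)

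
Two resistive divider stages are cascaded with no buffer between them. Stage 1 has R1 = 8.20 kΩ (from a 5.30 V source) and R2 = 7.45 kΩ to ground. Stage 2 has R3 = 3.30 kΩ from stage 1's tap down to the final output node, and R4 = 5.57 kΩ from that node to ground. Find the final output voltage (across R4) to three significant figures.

V_out ≈ 1.10 V

Stage 2 presents R3+R4 = 8.870 kΩ as a load on stage 1's tap.
Stage 1's lower leg becomes R2‖(R3+R4) = 4.049 kΩ, so V_mid = 5.30 × 4.049/12.25 = 1.752 V.
Stage 2 is itself unloaded: V_out = V_mid × R4/(R3+R4) = 1.752 × 5.57/8.870 = 1.10 V.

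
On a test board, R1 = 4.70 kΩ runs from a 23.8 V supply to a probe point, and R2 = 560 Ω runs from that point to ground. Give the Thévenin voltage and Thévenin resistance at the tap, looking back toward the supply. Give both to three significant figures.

V_th = 2.53 V, R_th = 500 Ω

V_th is the open-circuit tap voltage: 23.8 × 560/(4700 + 560) = 2.53 V.
With the supply zeroed, R1 and R2 appear in parallel from the tap: R_th = R1‖R2 = (4700 × 560)/5260 = 500 Ω.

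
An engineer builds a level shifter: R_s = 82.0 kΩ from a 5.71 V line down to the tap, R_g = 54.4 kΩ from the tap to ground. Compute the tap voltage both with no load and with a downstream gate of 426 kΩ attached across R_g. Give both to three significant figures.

Unloaded: 2.28 V; loaded: 2.11 V

Open-circuit: V = 5.71 × 54.4/(82.0 + 54.4) = 2.28 V.
With the load, R_g becomes R_g‖R_L = 48.24 kΩ, so V = 5.71 × 48.24/130.2 = 2.11 V.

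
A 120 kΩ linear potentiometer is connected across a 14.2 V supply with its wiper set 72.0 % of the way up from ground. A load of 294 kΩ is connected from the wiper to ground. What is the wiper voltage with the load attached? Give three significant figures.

V ≈ 9.45 V

The wiper splits the pot into (1−α)R = 33.60 kΩ above and αR = 86.40 kΩ below.
Lower section ‖ load = 66.78 kΩ.
V_wiper = 14.2 × 66.78/(33.60 + 66.78) = 9.45 V.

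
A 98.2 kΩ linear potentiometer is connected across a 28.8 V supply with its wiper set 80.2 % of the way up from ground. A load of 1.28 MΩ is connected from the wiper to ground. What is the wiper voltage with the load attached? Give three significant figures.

V ≈ 22.8 V

The wiper splits the pot into (1−α)R = 19.44 kΩ above and αR = 78.76 kΩ below.
Lower section ‖ load = 74.19 kΩ.
V_wiper = 28.8 × 74.19/(19.44 + 74.19) = 22.8 V.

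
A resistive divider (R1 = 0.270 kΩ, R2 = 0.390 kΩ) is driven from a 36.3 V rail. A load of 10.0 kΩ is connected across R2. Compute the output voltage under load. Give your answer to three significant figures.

The load sits in parallel with R2: R2‖R_L = (390 × 10000) / (390 + 10000) = 375.4 Ω.
V_out = 36.3 × 375.4 / (270 + 375.4) = 36.3 × 375.4/645.4 = 21.1 V.
(Unloaded it would have been 21.4 V.)

V_out ≈ 21.1 V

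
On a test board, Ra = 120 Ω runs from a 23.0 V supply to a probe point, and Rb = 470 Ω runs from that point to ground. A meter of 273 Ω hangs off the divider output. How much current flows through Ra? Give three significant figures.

Rb‖R_L = 172.7 Ω, so the source sees Ra + Rb‖R_L = 292.7 Ω.
I = 23.0 V / 292.7 Ω = 78.6 mA.

I ≈ 78.6 mA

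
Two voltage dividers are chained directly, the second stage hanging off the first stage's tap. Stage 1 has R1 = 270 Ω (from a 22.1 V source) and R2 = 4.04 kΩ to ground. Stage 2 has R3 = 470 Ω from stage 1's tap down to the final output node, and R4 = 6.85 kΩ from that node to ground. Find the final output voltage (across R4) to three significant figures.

V_out ≈ 18.7 V

Stage 2 presents R3+R4 = 7320 Ω as a load on stage 1's tap.
Stage 1's lower leg becomes R2‖(R3+R4) = 2603 Ω, so V_mid = 22.1 × 2603/2873 = 20.02 V.
Stage 2 is itself unloaded: V_out = V_mid × R4/(R3+R4) = 20.02 × 6850/7320 = 18.7 V.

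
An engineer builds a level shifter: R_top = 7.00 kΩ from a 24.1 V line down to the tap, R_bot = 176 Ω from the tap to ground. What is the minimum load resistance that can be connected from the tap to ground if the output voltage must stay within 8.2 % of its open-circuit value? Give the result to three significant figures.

R_L(min) ≈ 1.92 kΩ

Output resistance R_th = R_top‖R_bot = (7000 × 176)/7176 = 171.7 Ω.
The fractional drop is R_th/(R_th + R_L); requiring this ≤ 0.0820 gives R_L ≥ R_th(1/0.0820 − 1) = 171.7 × 11.20 = 1.92 kΩ.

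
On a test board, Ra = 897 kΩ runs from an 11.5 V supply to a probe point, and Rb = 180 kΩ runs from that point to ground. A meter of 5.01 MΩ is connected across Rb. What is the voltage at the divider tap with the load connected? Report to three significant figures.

V_out ≈ 1.87 V

The load sits in parallel with Rb: Rb‖R_L = (180 × 5010) / (180 + 5010) = 173.8 kΩ.
V_out = 11.5 × 173.8 / (897 + 173.8) = 11.5 × 173.8/1071 = 1.87 V.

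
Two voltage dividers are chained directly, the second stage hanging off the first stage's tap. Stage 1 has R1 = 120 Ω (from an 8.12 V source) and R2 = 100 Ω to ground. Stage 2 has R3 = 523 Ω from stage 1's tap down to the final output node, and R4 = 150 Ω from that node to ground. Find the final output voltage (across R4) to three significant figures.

V_out ≈ 0.761 V

Stage 2 presents R3+R4 = 673.0 Ω as a load on stage 1's tap.
Stage 1's lower leg becomes R2‖(R3+R4) = 87.06 Ω, so V_mid = 8.12 × 87.06/207.1 = 3.414 V.
Stage 2 is itself unloaded: V_out = V_mid × R4/(R3+R4) = 3.414 × 150/673.0 = 0.761 V.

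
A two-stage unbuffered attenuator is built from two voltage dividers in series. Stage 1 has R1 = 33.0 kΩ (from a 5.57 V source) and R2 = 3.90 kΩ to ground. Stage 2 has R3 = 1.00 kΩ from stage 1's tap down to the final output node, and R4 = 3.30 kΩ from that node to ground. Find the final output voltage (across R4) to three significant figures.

V_out ≈ 0.249 V

Stage 2 presents R3+R4 = 4.300 kΩ as a load on stage 1's tap.
Stage 1's lower leg becomes R2‖(R3+R4) = 2.045 kΩ, so V_mid = 5.57 × 2.045/35.05 = 0.3250 V.
Stage 2 is itself unloaded: V_out = V_mid × R4/(R3+R4) = 0.3250 × 3.30/4.300 = 0.249 V.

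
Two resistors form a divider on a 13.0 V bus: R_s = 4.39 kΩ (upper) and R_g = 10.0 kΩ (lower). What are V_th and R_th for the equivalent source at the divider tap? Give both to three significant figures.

V_th = 9.03 V, R_th = 3.05 kΩ

V_th is the open-circuit tap voltage: 13.0 × 10.0/(4.39 + 10.0) = 9.03 V.
With the supply zeroed, R_s and R_g appear in parallel from the tap: R_th = R_s‖R_g = (4.39 × 10.0)/14.39 = 3.05 kΩ.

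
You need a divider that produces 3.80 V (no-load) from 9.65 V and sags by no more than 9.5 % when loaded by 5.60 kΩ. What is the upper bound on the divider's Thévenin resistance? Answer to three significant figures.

Loading drop = R_th/(R_th + R_L) ≤ 0.0950, so R_th ≤ R_L · ε/(1−ε) = 5.60 kΩ × 0.0950/0.9050 = 588 Ω.
(Any R1, R2 with R2/(R1+R2) = 0.394 and R1‖R2 ≤ 588 Ω will meet the spec.)

R_th ≤ 588 Ω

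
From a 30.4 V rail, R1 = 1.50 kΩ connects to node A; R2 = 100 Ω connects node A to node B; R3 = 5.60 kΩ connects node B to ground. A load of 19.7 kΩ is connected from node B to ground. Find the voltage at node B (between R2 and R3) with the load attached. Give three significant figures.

V ≈ 22.2 V

At node B, R3 is in parallel with the load: R3‖R_L = 4360 Ω.
Below node A the resistance is R2 + (R3‖R_L) = 4460 Ω, so V_A = 30.4 × 4460/5960 = 22.75 V.
Then V_B = V_A × (R3‖R_L)/(R2 + R3‖R_L) = 22.75 × 4360/4460 = 22.2 V.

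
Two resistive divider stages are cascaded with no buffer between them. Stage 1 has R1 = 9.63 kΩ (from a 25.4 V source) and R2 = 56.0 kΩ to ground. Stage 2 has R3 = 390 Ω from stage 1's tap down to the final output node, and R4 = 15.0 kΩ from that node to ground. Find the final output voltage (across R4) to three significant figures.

Stage 2 presents R3+R4 = 15390 Ω as a load on stage 1's tap.
Stage 1's lower leg becomes R2‖(R3+R4) = 12070 Ω, so V_mid = 25.4 × 12070/21700 = 14.13 V.
Stage 2 is itself unloaded: V_out = V_mid × R4/(R3+R4) = 14.13 × 15000/15390 = 13.8 V.

V_out ≈ 13.8 V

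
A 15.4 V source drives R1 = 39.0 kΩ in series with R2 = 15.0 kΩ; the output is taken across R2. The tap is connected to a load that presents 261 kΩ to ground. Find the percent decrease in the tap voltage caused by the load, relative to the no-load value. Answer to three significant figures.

3.99 %

The divider's output (Thévenin) resistance is R1‖R2 = 10.83 kΩ.
Fractional drop under load = R_th/(R_th + R_L) = 10.83 / (10.83 + 261) = 0.03985.
So the output falls by 3.99 %.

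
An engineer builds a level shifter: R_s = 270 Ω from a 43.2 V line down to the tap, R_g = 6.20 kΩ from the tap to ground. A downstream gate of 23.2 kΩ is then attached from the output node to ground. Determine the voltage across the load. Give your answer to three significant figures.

V_out ≈ 40.9 V

The load sits in parallel with R_g: R_g‖R_L = (6200 × 23200) / (6200 + 23200) = 4893 Ω.
V_out = 43.2 × 4893 / (270 + 4893) = 43.2 × 4893/5163 = 40.9 V.
(Unloaded it would have been 41.4 V.)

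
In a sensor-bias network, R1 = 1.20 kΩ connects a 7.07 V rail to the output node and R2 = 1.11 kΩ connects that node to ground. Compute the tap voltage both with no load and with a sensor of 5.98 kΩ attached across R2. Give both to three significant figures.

Unloaded: 3.40 V; loaded: 3.10 V

Open-circuit: V = 7.07 × 1.11/(1.20 + 1.11) = 3.40 V.
With the load, R2 becomes R2‖R_L = 0.9362 kΩ, so V = 7.07 × 0.9362/2.136 = 3.10 V.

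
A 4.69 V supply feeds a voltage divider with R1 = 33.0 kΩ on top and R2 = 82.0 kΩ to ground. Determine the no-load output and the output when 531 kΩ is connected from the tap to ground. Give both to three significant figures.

Unloaded: 3.34 V; loaded: 3.20 V

Open-circuit: V = 4.69 × 82.0/(33.0 + 82.0) = 3.34 V.
With the load, R2 becomes R2‖R_L = 71.03 kΩ, so V = 4.69 × 71.03/104.0 = 3.20 V.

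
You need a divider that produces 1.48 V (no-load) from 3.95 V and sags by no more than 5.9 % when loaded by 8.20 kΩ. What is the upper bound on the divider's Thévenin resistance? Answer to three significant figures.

Loading drop = R_th/(R_th + R_L) ≤ 0.0590, so R_th ≤ R_L · ε/(1−ε) = 8.20 kΩ × 0.0590/0.9410 = 514 Ω.
(Any R1, R2 with R2/(R1+R2) = 0.375 and R1‖R2 ≤ 514 Ω will meet the spec.)

R_th ≤ 514 Ω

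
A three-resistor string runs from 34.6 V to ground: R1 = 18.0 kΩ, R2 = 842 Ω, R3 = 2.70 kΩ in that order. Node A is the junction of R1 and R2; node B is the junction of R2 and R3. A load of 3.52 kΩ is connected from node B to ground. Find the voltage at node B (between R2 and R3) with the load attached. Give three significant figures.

V ≈ 2.60 V

At node B, R3 is in parallel with the load: R3‖R_L = 1528 Ω.
Below node A the resistance is R2 + (R3‖R_L) = 2370 Ω, so V_A = 34.6 × 2370/20370 = 4.026 V.
Then V_B = V_A × (R3‖R_L)/(R2 + R3‖R_L) = 4.026 × 1528/2370 = 2.60 V.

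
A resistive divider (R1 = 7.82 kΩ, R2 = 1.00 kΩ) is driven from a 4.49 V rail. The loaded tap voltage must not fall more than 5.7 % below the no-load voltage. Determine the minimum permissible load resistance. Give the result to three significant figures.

Output resistance R_th = R1‖R2 = (7820 × 1000)/8820 = 886.6 Ω.
The fractional drop is R_th/(R_th + R_L); requiring this ≤ 0.0570 gives R_L ≥ R_th(1/0.0570 − 1) = 886.6 × 16.54 = 14.7 kΩ.

R_L(min) ≈ 14.7 kΩ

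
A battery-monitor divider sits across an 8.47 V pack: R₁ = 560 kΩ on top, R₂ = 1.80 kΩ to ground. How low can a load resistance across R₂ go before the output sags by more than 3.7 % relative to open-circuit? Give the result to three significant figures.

Output resistance R_th = R₁‖R₂ = (560 × 1.80)/561.8 = 1.794 kΩ.
The fractional drop is R_th/(R_th + R_L); requiring this ≤ 0.0370 gives R_L ≥ R_th(1/0.0370 − 1) = 1.794 × 26.03 = 46.7 kΩ.

R_L(min) ≈ 46.7 kΩ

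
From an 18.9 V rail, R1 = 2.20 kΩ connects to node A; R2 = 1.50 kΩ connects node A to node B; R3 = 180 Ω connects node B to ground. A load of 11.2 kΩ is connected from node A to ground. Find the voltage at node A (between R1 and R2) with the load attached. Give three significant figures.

V ≈ 7.54 V

Below node A the series string R2+R3 = 1680 Ω sits in parallel with the 11200 Ω load: 1461 Ω.
V_A = 18.9 × 1461/(2200 + 1461) = 7.54 V.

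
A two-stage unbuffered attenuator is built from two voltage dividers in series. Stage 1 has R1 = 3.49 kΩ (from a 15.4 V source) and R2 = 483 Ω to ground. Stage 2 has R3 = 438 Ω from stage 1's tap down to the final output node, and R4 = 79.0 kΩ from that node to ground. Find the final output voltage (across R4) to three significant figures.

Stage 2 presents R3+R4 = 79440 Ω as a load on stage 1's tap.
Stage 1's lower leg becomes R2‖(R3+R4) = 480.1 Ω, so V_mid = 15.4 × 480.1/3970 = 1.862 V.
Stage 2 is itself unloaded: V_out = V_mid × R4/(R3+R4) = 1.862 × 79000/79440 = 1.85 V.

V_out ≈ 1.85 V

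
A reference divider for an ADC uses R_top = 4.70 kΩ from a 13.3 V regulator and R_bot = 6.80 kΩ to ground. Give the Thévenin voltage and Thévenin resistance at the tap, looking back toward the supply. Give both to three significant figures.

V_th = 7.86 V, R_th = 2.78 kΩ

V_th is the open-circuit tap voltage: 13.3 × 6.80/(4.70 + 6.80) = 7.86 V.
With the supply zeroed, R_top and R_bot appear in parallel from the tap: R_th = R_top‖R_bot = (4.70 × 6.80)/11.50 = 2.78 kΩ.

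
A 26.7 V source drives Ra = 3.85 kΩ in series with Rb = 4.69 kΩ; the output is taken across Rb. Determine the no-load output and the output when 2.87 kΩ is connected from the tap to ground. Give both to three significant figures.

Unloaded: 14.7 V; loaded: 8.44 V

Open-circuit: V = 26.7 × 4.69/(3.85 + 4.69) = 14.7 V.
With the load, Rb becomes Rb‖R_L = 1.780 kΩ, so V = 26.7 × 1.780/5.630 = 8.44 V.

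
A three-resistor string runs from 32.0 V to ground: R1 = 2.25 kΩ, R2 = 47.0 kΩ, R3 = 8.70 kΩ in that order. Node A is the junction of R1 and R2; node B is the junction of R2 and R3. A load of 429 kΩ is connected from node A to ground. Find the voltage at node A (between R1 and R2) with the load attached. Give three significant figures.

V ≈ 30.6 V

Below node A the series string R2+R3 = 55.70 kΩ sits in parallel with the 429 kΩ load: 49.30 kΩ.
V_A = 32.0 × 49.30/(2.25 + 49.30) = 30.6 V.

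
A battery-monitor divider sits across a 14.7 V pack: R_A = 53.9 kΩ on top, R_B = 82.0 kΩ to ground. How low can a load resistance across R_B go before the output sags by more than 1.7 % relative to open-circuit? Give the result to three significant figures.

R_L(min) ≈ 1.88 MΩ

Output resistance R_th = R_A‖R_B = (53.9 × 82.0)/135.9 = 32.52 kΩ.
The fractional drop is R_th/(R_th + R_L); requiring this ≤ 0.0170 gives R_L ≥ R_th(1/0.0170 − 1) = 32.52 × 57.82 = 1.88 MΩ.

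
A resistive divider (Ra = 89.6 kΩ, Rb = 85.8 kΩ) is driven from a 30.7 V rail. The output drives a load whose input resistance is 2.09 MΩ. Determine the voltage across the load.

V_out ≈ 14.7 V

The load sits in parallel with Rb: Rb‖R_L = (85.8 × 2090) / (85.8 + 2090) = 82.42 kΩ.
V_out = 30.7 × 82.42 / (89.6 + 82.42) = 30.7 × 82.42/172.0 = 14.7 V.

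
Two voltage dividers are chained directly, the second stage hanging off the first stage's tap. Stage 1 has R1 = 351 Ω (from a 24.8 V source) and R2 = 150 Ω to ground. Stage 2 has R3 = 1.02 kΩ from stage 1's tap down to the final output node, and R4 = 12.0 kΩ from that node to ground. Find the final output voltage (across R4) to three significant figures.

Stage 2 presents R3+R4 = 13020 Ω as a load on stage 1's tap.
Stage 1's lower leg becomes R2‖(R3+R4) = 148.3 Ω, so V_mid = 24.8 × 148.3/499.3 = 7.366 V.
Stage 2 is itself unloaded: V_out = V_mid × R4/(R3+R4) = 7.366 × 12000/13020 = 6.79 V.

V_out ≈ 6.79 V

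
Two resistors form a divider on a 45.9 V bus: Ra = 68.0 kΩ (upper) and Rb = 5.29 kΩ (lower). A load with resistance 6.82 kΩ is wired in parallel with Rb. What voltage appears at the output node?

The load sits in parallel with Rb: Rb‖R_L = (5.29 × 6.82) / (5.29 + 6.82) = 2.979 kΩ.
V_out = 45.9 × 2.979 / (68.0 + 2.979) = 45.9 × 2.979/70.98 = 1.93 V.
(Unloaded it would have been 3.31 V.)

V_out ≈ 1.93 V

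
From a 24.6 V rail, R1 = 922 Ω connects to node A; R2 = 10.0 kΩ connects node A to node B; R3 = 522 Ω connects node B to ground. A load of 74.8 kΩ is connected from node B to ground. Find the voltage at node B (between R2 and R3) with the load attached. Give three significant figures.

At node B, R3 is in parallel with the load: R3‖R_L = 518.4 Ω.
Below node A the resistance is R2 + (R3‖R_L) = 10520 Ω, so V_A = 24.6 × 10520/11440 = 22.62 V.
Then V_B = V_A × (R3‖R_L)/(R2 + R3‖R_L) = 22.62 × 518.4/10520 = 1.11 V.

V ≈ 1.11 V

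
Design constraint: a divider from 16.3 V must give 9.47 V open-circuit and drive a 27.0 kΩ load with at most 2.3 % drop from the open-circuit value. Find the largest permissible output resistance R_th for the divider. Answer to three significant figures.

R_th ≤ 636 Ω

Loading drop = R_th/(R_th + R_L) ≤ 0.0230, so R_th ≤ R_L · ε/(1−ε) = 27.0 kΩ × 0.0230/0.9770 = 636 Ω.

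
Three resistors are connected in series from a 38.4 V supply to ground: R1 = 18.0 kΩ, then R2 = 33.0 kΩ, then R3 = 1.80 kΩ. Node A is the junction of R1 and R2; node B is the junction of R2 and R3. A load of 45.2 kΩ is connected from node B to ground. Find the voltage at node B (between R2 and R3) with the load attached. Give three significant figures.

V ≈ 1.26 V

At node B, R3 is in parallel with the load: R3‖R_L = 1.731 kΩ.
Below node A the resistance is R2 + (R3‖R_L) = 34.73 kΩ, so V_A = 38.4 × 34.73/52.73 = 25.29 V.
Then V_B = V_A × (R3‖R_L)/(R2 + R3‖R_L) = 25.29 × 1.731/34.73 = 1.26 V.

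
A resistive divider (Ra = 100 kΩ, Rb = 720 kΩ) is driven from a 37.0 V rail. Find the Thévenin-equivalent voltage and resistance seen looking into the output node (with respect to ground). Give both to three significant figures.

V_th is the open-circuit tap voltage: 37.0 × 720/(100 + 720) = 32.5 V.
With the supply zeroed, Ra and Rb appear in parallel from the tap: R_th = Ra‖Rb = (100 × 720)/820.0 = 87.8 kΩ.

V_th = 32.5 V, R_th = 87.8 kΩ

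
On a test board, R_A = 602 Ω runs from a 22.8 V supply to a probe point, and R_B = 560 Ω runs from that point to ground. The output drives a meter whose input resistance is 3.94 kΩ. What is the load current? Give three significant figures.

I_L ≈ 2.60 mA

R_B‖R_L = 490.3 Ω; V_out = 22.8 × 490.3/1092 = 10.23 V.
I_L = V_out / R_L = 10.23 / 3.94 kΩ = 2.60 mA.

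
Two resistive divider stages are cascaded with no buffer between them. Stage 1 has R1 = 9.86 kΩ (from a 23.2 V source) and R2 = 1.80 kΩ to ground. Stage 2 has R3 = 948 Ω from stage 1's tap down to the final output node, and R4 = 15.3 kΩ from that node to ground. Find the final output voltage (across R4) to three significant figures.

V_out ≈ 3.08 V

Stage 2 presents R3+R4 = 16250 Ω as a load on stage 1's tap.
Stage 1's lower leg becomes R2‖(R3+R4) = 1620 Ω, so V_mid = 23.2 × 1620/11480 = 3.275 V.
Stage 2 is itself unloaded: V_out = V_mid × R4/(R3+R4) = 3.275 × 15300/16250 = 3.08 V.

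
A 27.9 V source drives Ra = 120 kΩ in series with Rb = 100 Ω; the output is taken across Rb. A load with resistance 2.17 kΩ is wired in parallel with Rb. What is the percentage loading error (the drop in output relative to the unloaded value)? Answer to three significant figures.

The divider's output (Thévenin) resistance is Ra‖Rb = 99.92 Ω.
Fractional drop under load = R_th/(R_th + R_L) = 99.92 / (99.92 + 2170) = 0.04402.
So the output falls by 4.40 %.

4.40 %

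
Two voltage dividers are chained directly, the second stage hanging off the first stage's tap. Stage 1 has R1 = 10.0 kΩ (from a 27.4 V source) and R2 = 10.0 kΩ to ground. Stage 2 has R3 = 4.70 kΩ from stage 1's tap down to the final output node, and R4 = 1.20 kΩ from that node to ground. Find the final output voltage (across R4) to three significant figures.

V_out ≈ 1.51 V

Stage 2 presents R3+R4 = 5.900 kΩ as a load on stage 1's tap.
Stage 1's lower leg becomes R2‖(R3+R4) = 3.711 kΩ, so V_mid = 27.4 × 3.711/13.71 = 7.416 V.
Stage 2 is itself unloaded: V_out = V_mid × R4/(R3+R4) = 7.416 × 1.20/5.900 = 1.51 V.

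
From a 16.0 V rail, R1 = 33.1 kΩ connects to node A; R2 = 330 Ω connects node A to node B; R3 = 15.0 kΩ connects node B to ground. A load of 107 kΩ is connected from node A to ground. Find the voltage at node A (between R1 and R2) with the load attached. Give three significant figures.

V ≈ 4.61 V

Below node A the series string R2+R3 = 15330 Ω sits in parallel with the 107000 Ω load: 13410 Ω.
V_A = 16.0 × 13410/(33100 + 13410) = 4.61 V.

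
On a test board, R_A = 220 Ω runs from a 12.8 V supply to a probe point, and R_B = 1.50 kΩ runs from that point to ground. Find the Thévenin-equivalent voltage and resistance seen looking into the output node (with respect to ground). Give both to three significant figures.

V_th = 11.2 V, R_th = 192 Ω

V_th is the open-circuit tap voltage: 12.8 × 1500/(220 + 1500) = 11.2 V.
With the supply zeroed, R_A and R_B appear in parallel from the tap: R_th = R_A‖R_B = (220 × 1500)/1720 = 192 Ω.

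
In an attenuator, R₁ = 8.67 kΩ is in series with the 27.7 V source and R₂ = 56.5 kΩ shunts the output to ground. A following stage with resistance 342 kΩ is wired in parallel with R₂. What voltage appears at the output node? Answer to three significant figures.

The load sits in parallel with R₂: R₂‖R_L = (56.5 × 342) / (56.5 + 342) = 48.49 kΩ.
V_out = 27.7 × 48.49 / (8.67 + 48.49) = 27.7 × 48.49/57.16 = 23.5 V.

V_out ≈ 23.5 V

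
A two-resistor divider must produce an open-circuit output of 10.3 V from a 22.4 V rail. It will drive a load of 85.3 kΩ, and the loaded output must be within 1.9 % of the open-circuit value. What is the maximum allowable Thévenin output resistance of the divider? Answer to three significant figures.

R_th ≤ 1.65 kΩ

Loading drop = R_th/(R_th + R_L) ≤ 0.0190, so R_th ≤ R_L · ε/(1−ε) = 85.3 kΩ × 0.0190/0.9810 = 1.65 kΩ.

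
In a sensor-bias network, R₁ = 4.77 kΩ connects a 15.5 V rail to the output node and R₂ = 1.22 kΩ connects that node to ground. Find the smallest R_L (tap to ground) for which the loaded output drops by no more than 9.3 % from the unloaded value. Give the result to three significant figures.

R_L(min) ≈ 9.47 kΩ

Output resistance R_th = R₁‖R₂ = (4770 × 1220)/5990 = 971.5 Ω.
The fractional drop is R_th/(R_th + R_L); requiring this ≤ 0.0930 gives R_L ≥ R_th(1/0.0930 − 1) = 971.5 × 9.753 = 9.47 kΩ.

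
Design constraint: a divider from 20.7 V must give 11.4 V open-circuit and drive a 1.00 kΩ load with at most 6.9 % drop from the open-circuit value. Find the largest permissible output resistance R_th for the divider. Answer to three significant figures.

R_th ≤ 74.1 Ω

Loading drop = R_th/(R_th + R_L) ≤ 0.0690, so R_th ≤ R_L · ε/(1−ε) = 1.00 kΩ × 0.0690/0.9310 = 74.1 Ω.
(Any R1, R2 with R2/(R1+R2) = 0.551 and R1‖R2 ≤ 74.1 Ω will meet the spec.)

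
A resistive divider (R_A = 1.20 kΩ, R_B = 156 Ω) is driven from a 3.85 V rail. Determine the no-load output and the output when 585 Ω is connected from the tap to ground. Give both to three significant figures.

Unloaded: 0.443 V; loaded: 0.358 V

Open-circuit: V = 3.85 × 156/(1200 + 156) = 0.443 V.
With the load, R_B becomes R_B‖R_L = 123.2 Ω, so V = 3.85 × 123.2/1323 = 0.358 V.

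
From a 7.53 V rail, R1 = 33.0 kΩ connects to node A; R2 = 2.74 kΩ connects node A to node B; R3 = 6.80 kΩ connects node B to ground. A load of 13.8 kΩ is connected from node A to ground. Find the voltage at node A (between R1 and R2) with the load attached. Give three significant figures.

V ≈ 1.10 V

Below node A the series string R2+R3 = 9.540 kΩ sits in parallel with the 13.8 kΩ load: 5.641 kΩ.
V_A = 7.53 × 5.641/(33.0 + 5.641) = 1.10 V.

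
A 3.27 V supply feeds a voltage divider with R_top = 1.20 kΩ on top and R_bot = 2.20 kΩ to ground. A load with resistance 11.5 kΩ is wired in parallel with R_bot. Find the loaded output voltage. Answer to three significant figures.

V_out ≈ 1.98 V

The load sits in parallel with R_bot: R_bot‖R_L = (2.20 × 11.5) / (2.20 + 11.5) = 1.847 kΩ.
V_out = 3.27 × 1.847 / (1.20 + 1.847) = 3.27 × 1.847/3.047 = 1.98 V.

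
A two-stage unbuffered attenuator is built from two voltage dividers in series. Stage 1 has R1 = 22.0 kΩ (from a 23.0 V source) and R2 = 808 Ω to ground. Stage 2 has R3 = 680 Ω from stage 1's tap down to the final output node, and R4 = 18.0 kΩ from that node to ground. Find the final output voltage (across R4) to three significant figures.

Stage 2 presents R3+R4 = 18680 Ω as a load on stage 1's tap.
Stage 1's lower leg becomes R2‖(R3+R4) = 774.5 Ω, so V_mid = 23.0 × 774.5/22770 = 0.7822 V.
Stage 2 is itself unloaded: V_out = V_mid × R4/(R3+R4) = 0.7822 × 18000/18680 = 0.754 V.

V_out ≈ 0.754 V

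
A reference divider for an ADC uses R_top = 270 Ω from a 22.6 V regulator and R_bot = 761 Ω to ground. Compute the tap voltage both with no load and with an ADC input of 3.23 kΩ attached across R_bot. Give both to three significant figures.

Unloaded: 16.7 V; loaded: 15.7 V

Open-circuit: V = 22.6 × 761/(270 + 761) = 16.7 V.
With the load, R_bot becomes R_bot‖R_L = 615.9 Ω, so V = 22.6 × 615.9/885.9 = 15.7 V.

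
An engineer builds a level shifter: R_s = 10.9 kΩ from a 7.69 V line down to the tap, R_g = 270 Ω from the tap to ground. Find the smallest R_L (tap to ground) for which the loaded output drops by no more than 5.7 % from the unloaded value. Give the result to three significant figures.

Output resistance R_th = R_s‖R_g = (10900 × 270)/11170 = 263.5 Ω.
The fractional drop is R_th/(R_th + R_L); requiring this ≤ 0.0570 gives R_L ≥ R_th(1/0.0570 − 1) = 263.5 × 16.54 = 4.36 kΩ.

R_L(min) ≈ 4.36 kΩ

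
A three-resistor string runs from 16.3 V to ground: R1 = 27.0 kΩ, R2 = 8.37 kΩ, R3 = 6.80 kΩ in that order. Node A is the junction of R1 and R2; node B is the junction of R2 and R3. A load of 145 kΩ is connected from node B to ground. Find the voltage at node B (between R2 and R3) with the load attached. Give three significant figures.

V ≈ 2.53 V

At node B, R3 is in parallel with the load: R3‖R_L = 6.495 kΩ.
Below node A the resistance is R2 + (R3‖R_L) = 14.87 kΩ, so V_A = 16.3 × 14.87/41.87 = 5.788 V.
Then V_B = V_A × (R3‖R_L)/(R2 + R3‖R_L) = 5.788 × 6.495/14.87 = 2.53 V.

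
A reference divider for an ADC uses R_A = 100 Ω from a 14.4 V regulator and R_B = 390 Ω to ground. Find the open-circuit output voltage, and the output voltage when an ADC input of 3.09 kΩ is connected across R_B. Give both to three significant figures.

Unloaded: 11.5 V; loaded: 11.2 V

Open-circuit: V = 14.4 × 390/(100 + 390) = 11.5 V.
With the load, R_B becomes R_B‖R_L = 346.3 Ω, so V = 14.4 × 346.3/446.3 = 11.2 V.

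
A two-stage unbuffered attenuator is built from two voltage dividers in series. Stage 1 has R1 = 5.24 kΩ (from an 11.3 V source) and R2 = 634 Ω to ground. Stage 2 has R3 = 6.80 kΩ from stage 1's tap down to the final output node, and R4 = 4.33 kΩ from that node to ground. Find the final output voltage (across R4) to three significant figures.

V_out ≈ 0.452 V

Stage 2 presents R3+R4 = 11130 Ω as a load on stage 1's tap.
Stage 1's lower leg becomes R2‖(R3+R4) = 599.8 Ω, so V_mid = 11.3 × 599.8/5840 = 1.161 V.
Stage 2 is itself unloaded: V_out = V_mid × R4/(R3+R4) = 1.161 × 4330/11130 = 0.452 V.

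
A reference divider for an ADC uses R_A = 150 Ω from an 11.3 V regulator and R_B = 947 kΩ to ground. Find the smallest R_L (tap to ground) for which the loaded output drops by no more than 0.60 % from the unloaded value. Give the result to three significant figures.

Output resistance R_th = R_A‖R_B = (150 × 947000)/947200 = 150.0 Ω.
The fractional drop is R_th/(R_th + R_L); requiring this ≤ 0.00600 gives R_L ≥ R_th(1/0.00600 − 1) = 150.0 × 165.7 = 24.8 kΩ.

R_L(min) ≈ 24.8 kΩ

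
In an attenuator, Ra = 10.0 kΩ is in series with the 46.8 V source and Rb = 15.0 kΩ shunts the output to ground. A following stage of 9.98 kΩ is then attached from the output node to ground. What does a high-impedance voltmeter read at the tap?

V_out ≈ 17.5 V

The load sits in parallel with Rb: Rb‖R_L = (15.0 × 9.98) / (15.0 + 9.98) = 5.993 kΩ.
V_out = 46.8 × 5.993 / (10.0 + 5.993) = 46.8 × 5.993/15.99 = 17.5 V.
(Unloaded it would have been 28.1 V.)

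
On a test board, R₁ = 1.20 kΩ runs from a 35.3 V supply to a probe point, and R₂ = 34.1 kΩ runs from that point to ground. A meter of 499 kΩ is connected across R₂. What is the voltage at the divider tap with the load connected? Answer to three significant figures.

V_out ≈ 34.0 V

The load sits in parallel with R₂: R₂‖R_L = (34.1 × 499) / (34.1 + 499) = 31.92 kΩ.
V_out = 35.3 × 31.92 / (1.20 + 31.92) = 35.3 × 31.92/33.12 = 34.0 V.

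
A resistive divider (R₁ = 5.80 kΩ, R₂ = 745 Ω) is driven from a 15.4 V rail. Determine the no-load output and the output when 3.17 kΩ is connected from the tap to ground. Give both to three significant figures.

Open-circuit: V = 15.4 × 745/(5800 + 745) = 1.75 V.
With the load, R₂ becomes R₂‖R_L = 603.2 Ω, so V = 15.4 × 603.2/6403 = 1.45 V.

Unloaded: 1.75 V; loaded: 1.45 V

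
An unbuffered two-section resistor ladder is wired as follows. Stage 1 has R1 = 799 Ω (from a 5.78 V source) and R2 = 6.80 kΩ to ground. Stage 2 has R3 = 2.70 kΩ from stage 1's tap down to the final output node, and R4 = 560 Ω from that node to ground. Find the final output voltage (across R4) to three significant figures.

V_out ≈ 0.729 V

Stage 2 presents R3+R4 = 3260 Ω as a load on stage 1's tap.
Stage 1's lower leg becomes R2‖(R3+R4) = 2204 Ω, so V_mid = 5.78 × 2204/3003 = 4.242 V.
Stage 2 is itself unloaded: V_out = V_mid × R4/(R3+R4) = 4.242 × 560/3260 = 0.729 V.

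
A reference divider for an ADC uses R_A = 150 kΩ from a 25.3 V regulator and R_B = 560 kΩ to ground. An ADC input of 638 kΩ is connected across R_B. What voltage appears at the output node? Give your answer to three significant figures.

V_out ≈ 16.8 V

The load sits in parallel with R_B: R_B‖R_L = (560 × 638) / (560 + 638) = 298.2 kΩ.
V_out = 25.3 × 298.2 / (150 + 298.2) = 25.3 × 298.2/448.2 = 16.8 V.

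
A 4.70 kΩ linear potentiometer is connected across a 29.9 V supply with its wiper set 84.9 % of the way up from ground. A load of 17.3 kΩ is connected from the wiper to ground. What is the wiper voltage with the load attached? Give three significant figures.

V ≈ 24.5 V

The wiper splits the pot into (1−α)R = 709.7 Ω above and αR = 3990 Ω below.
Lower section ‖ load = 3242 Ω.
V_wiper = 29.9 × 3242/(709.7 + 3242) = 24.5 V.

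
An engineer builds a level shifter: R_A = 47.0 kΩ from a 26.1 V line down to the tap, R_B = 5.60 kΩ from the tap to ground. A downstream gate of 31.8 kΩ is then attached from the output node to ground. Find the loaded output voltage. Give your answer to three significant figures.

V_out ≈ 2.40 V

The load sits in parallel with R_B: R_B‖R_L = (5.60 × 31.8) / (5.60 + 31.8) = 4.761 kΩ.
V_out = 26.1 × 4.761 / (47.0 + 4.761) = 26.1 × 4.761/51.76 = 2.40 V.
(Unloaded it would have been 2.78 V.)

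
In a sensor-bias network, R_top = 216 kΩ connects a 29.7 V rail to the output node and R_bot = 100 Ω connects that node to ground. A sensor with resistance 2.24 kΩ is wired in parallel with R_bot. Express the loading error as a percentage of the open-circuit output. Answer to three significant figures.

The divider's output (Thévenin) resistance is R_top‖R_bot = 99.95 Ω.
Fractional drop under load = R_th/(R_th + R_L) = 99.95 / (99.95 + 2240) = 0.04272.
So the output falls by 4.27 %.

4.27 %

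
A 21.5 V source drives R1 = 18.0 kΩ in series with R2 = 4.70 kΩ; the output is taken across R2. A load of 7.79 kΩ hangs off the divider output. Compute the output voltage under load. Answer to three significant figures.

The load sits in parallel with R2: R2‖R_L = (4.70 × 7.79) / (4.70 + 7.79) = 2.931 kΩ.
V_out = 21.5 × 2.931 / (18.0 + 2.931) = 21.5 × 2.931/20.93 = 3.01 V.

V_out ≈ 3.01 V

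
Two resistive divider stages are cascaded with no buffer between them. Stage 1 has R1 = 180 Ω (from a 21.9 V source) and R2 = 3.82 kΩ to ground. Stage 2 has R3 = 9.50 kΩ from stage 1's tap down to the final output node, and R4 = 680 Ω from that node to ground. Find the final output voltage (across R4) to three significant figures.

Stage 2 presents R3+R4 = 10180 Ω as a load on stage 1's tap.
Stage 1's lower leg becomes R2‖(R3+R4) = 2778 Ω, so V_mid = 21.9 × 2778/2958 = 20.57 V.
Stage 2 is itself unloaded: V_out = V_mid × R4/(R3+R4) = 20.57 × 680/10180 = 1.37 V.

V_out ≈ 1.37 V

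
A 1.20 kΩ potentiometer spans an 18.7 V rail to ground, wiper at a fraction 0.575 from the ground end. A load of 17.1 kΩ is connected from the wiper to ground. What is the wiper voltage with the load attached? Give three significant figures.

V ≈ 10.6 V

The wiper splits the pot into (1−α)R = 510.0 Ω above and αR = 690.0 Ω below.
Lower section ‖ load = 663.2 Ω.
V_wiper = 18.7 × 663.2/(510.0 + 663.2) = 10.6 V.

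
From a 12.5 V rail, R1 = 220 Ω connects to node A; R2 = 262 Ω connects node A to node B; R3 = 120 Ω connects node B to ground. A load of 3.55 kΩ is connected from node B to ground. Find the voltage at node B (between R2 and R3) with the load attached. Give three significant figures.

V ≈ 2.43 V

At node B, R3 is in parallel with the load: R3‖R_L = 116.1 Ω.
Below node A the resistance is R2 + (R3‖R_L) = 378.1 Ω, so V_A = 12.5 × 378.1/598.1 = 7.902 V.
Then V_B = V_A × (R3‖R_L)/(R2 + R3‖R_L) = 7.902 × 116.1/378.1 = 2.43 V.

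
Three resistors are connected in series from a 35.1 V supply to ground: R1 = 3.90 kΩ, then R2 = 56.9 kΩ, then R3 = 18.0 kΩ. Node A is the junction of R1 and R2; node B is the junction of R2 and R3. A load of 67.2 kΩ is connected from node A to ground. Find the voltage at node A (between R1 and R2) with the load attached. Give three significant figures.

Below node A the series string R2+R3 = 74.90 kΩ sits in parallel with the 67.2 kΩ load: 35.42 kΩ.
V_A = 35.1 × 35.42/(3.90 + 35.42) = 31.6 V.

V ≈ 31.6 V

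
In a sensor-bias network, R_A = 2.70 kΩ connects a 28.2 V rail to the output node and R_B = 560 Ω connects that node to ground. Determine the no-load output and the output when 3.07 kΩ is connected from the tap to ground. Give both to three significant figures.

Open-circuit: V = 28.2 × 560/(2700 + 560) = 4.84 V.
With the load, R_B becomes R_B‖R_L = 473.6 Ω, so V = 28.2 × 473.6/3174 = 4.21 V.

Unloaded: 4.84 V; loaded: 4.21 V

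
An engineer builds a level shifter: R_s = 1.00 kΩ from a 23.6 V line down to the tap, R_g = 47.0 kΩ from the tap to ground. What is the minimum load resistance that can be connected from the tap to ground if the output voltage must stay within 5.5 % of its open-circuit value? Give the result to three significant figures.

R_L(min) ≈ 16.8 kΩ

Output resistance R_th = R_s‖R_g = (1000 × 47000)/48000 = 979.2 Ω.
The fractional drop is R_th/(R_th + R_L); requiring this ≤ 0.0550 gives R_L ≥ R_th(1/0.0550 − 1) = 979.2 × 17.18 = 16.8 kΩ.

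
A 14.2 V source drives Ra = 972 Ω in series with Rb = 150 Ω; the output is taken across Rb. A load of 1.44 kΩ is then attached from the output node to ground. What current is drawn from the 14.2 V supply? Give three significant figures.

I ≈ 12.8 mA

Rb‖R_L = 135.8 Ω, so the source sees Ra + Rb‖R_L = 1108 Ω.
I = 14.2 V / 1108 Ω = 12.8 mA.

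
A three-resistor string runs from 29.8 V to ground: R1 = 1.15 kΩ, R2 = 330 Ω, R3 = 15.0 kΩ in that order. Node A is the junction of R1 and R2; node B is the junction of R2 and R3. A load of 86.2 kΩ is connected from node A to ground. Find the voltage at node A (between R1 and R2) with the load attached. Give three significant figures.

Below node A the series string R2+R3 = 15330 Ω sits in parallel with the 86200 Ω load: 13020 Ω.
V_A = 29.8 × 13020/(1150 + 13020) = 27.4 V.

V ≈ 27.4 V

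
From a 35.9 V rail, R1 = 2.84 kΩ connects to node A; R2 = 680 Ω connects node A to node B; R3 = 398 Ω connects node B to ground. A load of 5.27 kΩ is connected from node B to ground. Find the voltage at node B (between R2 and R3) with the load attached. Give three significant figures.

At node B, R3 is in parallel with the load: R3‖R_L = 370.1 Ω.
Below node A the resistance is R2 + (R3‖R_L) = 1050 Ω, so V_A = 35.9 × 1050/3890 = 9.691 V.
Then V_B = V_A × (R3‖R_L)/(R2 + R3‖R_L) = 9.691 × 370.1/1050 = 3.42 V.

V ≈ 3.42 V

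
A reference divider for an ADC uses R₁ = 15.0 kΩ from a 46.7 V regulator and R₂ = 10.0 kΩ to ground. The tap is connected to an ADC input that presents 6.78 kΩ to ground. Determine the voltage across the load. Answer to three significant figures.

V_out ≈ 9.91 V

The load sits in parallel with R₂: R₂‖R_L = (10.0 × 6.78) / (10.0 + 6.78) = 4.041 kΩ.
V_out = 46.7 × 4.041 / (15.0 + 4.041) = 46.7 × 4.041/19.04 = 9.91 V.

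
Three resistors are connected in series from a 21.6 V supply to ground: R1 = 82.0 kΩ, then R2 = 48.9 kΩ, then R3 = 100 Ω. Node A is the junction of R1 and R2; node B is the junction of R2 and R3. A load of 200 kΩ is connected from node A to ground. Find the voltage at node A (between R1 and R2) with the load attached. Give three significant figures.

Below node A the series string R2+R3 = 49000 Ω sits in parallel with the 200000 Ω load: 39360 Ω.
V_A = 21.6 × 39360/(82000 + 39360) = 7.01 V.

V ≈ 7.01 V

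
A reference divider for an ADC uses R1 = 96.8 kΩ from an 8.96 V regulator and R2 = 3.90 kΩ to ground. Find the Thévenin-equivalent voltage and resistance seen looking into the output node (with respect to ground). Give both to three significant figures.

V_th = 0.347 V, R_th = 3.75 kΩ

V_th is the open-circuit tap voltage: 8.96 × 3.90/(96.8 + 3.90) = 0.347 V.
With the supply zeroed, R1 and R2 appear in parallel from the tap: R_th = R1‖R2 = (96.8 × 3.90)/100.7 = 3.75 kΩ.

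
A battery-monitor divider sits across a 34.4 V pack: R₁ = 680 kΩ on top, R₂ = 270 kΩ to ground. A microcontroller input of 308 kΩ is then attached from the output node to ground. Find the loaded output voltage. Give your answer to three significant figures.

The load sits in parallel with R₂: R₂‖R_L = (270 × 308) / (270 + 308) = 143.9 kΩ.
V_out = 34.4 × 143.9 / (680 + 143.9) = 34.4 × 143.9/823.9 = 6.01 V.

V_out ≈ 6.01 V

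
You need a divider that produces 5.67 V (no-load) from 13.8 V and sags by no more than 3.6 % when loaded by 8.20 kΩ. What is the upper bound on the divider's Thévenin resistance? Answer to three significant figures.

Loading drop = R_th/(R_th + R_L) ≤ 0.0360, so R_th ≤ R_L · ε/(1−ε) = 8.20 kΩ × 0.0360/0.9640 = 306 Ω.
(Any R1, R2 with R2/(R1+R2) = 0.411 and R1‖R2 ≤ 306 Ω will meet the spec.)

R_th ≤ 306 Ω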